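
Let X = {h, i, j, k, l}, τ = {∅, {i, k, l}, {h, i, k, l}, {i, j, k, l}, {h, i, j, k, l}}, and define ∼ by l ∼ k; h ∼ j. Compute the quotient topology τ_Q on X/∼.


X/∼ = {[h=j], [i], [k=l]}; |τ_Q| = 3.

Equivalence classes: [h=j], [i], [k=l].
Quotient map π: X → X/∼ sends h ↦ [h=j], i ↦ [i], j ↦ [h=j], k ↦ [k=l], l ↦ [k=l].
For each subset V ⊆ X/∼, compute π^{-1}(V) ⊆ X and check whether π^{-1}(V) ∈ τ. V is open in τ_Q iff π^{-1}(V) ∈ τ.
  V = {}: π^{-1}(V) = ∅ ∈ τ ✓.
  V = {[h=j]}: π^{-1}(V) = {h, j} ∉ τ ✗.
  V = {[i]}: π^{-1}(V) = {i} ∉ τ ✗.
  V = {[h=j], [i]}: π^{-1}(V) = {h, i, j} ∉ τ ✗.
  V = {[k=l]}: π^{-1}(V) = {k, l} ∉ τ ✗.
  V = {[h=j], [k=l]}: π^{-1}(V) = {h, j, k, l} ∉ τ ✗.
  V = {[i], [k=l]}: π^{-1}(V) = {i, k, l} ∈ τ ✓.
  V = {[h=j], [i], [k=l]}: π^{-1}(V) = {h, i, j, k, l} ∈ τ ✓.
Open sets in the quotient: τ_Q = {{}, {[i], [k=l]}, {[h=j], [i], [k=l]}} (3 elements).


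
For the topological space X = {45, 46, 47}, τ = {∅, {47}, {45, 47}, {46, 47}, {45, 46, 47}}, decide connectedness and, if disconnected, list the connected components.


(X, τ) is connected.

Find clopen sets (U ∈ τ with X ∖ U ∈ τ):
  U = ∅, X ∖ U = {45, 46, 47} — both open, so U is clopen.
  U = {45, 46, 47}, X ∖ U = ∅ — both open, so U is clopen.
Only trivial clopens (∅ and X) exist, so (X, τ) is connected.
Compute connected components by grouping points that agree on all clopens:
  component: {45, 46, 47}


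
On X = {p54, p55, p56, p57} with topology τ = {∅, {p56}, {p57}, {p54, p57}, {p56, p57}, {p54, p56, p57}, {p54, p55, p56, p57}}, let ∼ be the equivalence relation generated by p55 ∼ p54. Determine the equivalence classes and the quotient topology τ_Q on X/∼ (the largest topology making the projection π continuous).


X/∼ = {[p54=p55], [p56], [p57]}; |τ_Q| = 5.

Equivalence classes: [p54=p55], [p56], [p57].
Quotient map π: X → X/∼ sends p54 ↦ [p54=p55], p55 ↦ [p54=p55], p56 ↦ [p56], p57 ↦ [p57].
For each subset V ⊆ X/∼, compute π^{-1}(V) ⊆ X and check whether π^{-1}(V) ∈ τ. V is open in τ_Q iff π^{-1}(V) ∈ τ.
  V = {}: π^{-1}(V) = ∅ ∈ τ ✓.
  V = {[p54=p55]}: π^{-1}(V) = {p54, p55} ∉ τ ✗.
  V = {[p56]}: π^{-1}(V) = {p56} ∈ τ ✓.
  V = {[p54=p55], [p56]}: π^{-1}(V) = {p54, p55, p56} ∉ τ ✗.
  V = {[p57]}: π^{-1}(V) = {p57} ∈ τ ✓.
  V = {[p54=p55], [p57]}: π^{-1}(V) = {p54, p55, p57} ∉ τ ✗.
  V = {[p56], [p57]}: π^{-1}(V) = {p56, p57} ∈ τ ✓.
  V = {[p54=p55], [p56], [p57]}: π^{-1}(V) = {p54, p55, p56, p57} ∈ τ ✓.
Open sets in the quotient: τ_Q = {{}, {[p56]}, {[p57]}, {[p56], [p57]}, {[p54=p55], [p56], [p57]}} (5 elements).


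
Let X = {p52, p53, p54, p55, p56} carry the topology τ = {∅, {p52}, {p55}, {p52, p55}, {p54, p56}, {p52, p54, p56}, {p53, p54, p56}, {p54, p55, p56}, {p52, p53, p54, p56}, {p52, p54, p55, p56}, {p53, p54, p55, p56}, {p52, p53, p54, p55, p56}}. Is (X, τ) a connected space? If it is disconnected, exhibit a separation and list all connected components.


(X, τ) is disconnected; components = [{p52}, {p55}, {p53, p54, p56}].

Find clopen sets (U ∈ τ with X ∖ U ∈ τ):
  U = ∅, X ∖ U = {p52, p53, p54, p55, p56} — both open, so U is clopen.
  U = {p52}, X ∖ U = {p53, p54, p55, p56} — both open, so U is clopen.
  U = {p55}, X ∖ U = {p52, p53, p54, p56} — both open, so U is clopen.
  U = {p52, p55}, X ∖ U = {p53, p54, p56} — both open, so U is clopen.
  U = {p53, p54, p56}, X ∖ U = {p52, p55} — both open, so U is clopen.
  U = {p52, p53, p54, p56}, X ∖ U = {p55} — both open, so U is clopen.
  U = {p53, p54, p55, p56}, X ∖ U = {p52} — both open, so U is clopen.
  U = {p52, p53, p54, p55, p56}, X ∖ U = ∅ — both open, so U is clopen.
Nontrivial clopen(s) exist: e.g. {p52}. So (X, τ) is disconnected.
Compute connected components by grouping points that agree on all clopens:
  component: {p52}
  component: {p55}
  component: {p53, p54, p56}


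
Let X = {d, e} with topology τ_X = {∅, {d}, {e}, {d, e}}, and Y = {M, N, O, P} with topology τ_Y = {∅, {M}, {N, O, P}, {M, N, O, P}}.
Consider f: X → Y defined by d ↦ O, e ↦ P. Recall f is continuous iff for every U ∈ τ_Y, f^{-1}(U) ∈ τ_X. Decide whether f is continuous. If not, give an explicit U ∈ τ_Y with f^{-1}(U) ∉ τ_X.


f IS continuous.

Compute f^{-1}(U) for each U ∈ τ_Y:
  U = ∅: f^{-1}(U) = ∅ ∈ τ_X ✓.
  U = {M}: f^{-1}(U) = ∅ ∈ τ_X ✓.
  U = {N, O, P}: f^{-1}(U) = {d, e} ∈ τ_X ✓.
  U = {M, N, O, P}: f^{-1}(U) = {d, e} ∈ τ_X ✓.
Every preimage lies in τ_X, so f IS continuous.


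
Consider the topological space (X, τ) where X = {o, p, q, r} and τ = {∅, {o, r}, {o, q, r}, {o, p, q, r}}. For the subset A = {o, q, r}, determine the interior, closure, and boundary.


int(A) = {o, q, r}, cl(A) = {o, p, q, r}, ∂A = {p}.

Closed sets in (X, τ) are complements of opens:
  closed(X, τ) = {∅, {p}, {p, q}, {o, p, q, r}}.
int(A) = ⋃ {U ∈ τ : U ⊆ A}. Opens contained in A: ∅, {o, r}, {o, q, r}.
Taking the union of these: int(A) = {o, q, r}.
cl(A) = ⋂ {C closed : A ⊆ C}. Closed sets containing A: {o, p, q, r}.
Intersecting these: cl(A) = {o, p, q, r}.
∂A = cl(A) ∖ int(A) = {o, p, q, r} ∖ {o, q, r} = {p}.


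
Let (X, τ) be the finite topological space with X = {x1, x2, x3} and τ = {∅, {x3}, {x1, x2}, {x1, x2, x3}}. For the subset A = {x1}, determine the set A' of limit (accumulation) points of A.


A' = {x2}

For each x ∈ X, list the open sets U ∈ τ with x ∈ U, then check whether U ∩ (A ∖ {x}) ≠ ∅ for every such U.
  x = x1: open {x1, x2} ∋ x has {x1, x2} ∩ (A ∖ {x1}) = ∅, so x is NOT a limit point.
  x = x2: opens ∋ x are {x1, x2}, {x1, x2, x3}; each meets A ∖ {x2}, so x IS a limit point.
  x = x3: open {x3} ∋ x has {x3} ∩ (A ∖ {x3}) = ∅, so x is NOT a limit point.
Collecting: A' = {x2}.


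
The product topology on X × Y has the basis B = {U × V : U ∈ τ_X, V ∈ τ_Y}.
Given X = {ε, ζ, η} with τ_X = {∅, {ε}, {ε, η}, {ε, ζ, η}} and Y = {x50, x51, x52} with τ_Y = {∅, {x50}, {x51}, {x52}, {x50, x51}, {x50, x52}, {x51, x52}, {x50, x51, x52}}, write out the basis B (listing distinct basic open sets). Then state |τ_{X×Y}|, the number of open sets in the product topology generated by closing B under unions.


Basis B = {∅ × ∅, {ε} × {x50}, {ε} × {x51}, {ε} × {x52}, {ε} × {x50, x51}, {ε} × {x50, x52}, {ε, η} × {x50}, {ε} × {x51, x52}, {ε, η} × {x51}, {ε, η} × {x52}, {ε} × {x50, x51, x52}, {ε, ζ, η} × {x50}, {ε, ζ, η} × {x51}, {ε, ζ, η} × {x52}, {ε, η} × {x50, x51}, {ε, η} × {x50, x52}, {ε, η} × {x51, x52}, {ε, η} × {x50, x51, x52}, {ε, ζ, η} × {x50, x51}, {ε, ζ, η} × {x50, x52}, {ε, ζ, η} × {x51, x52}, {ε, ζ, η} × {x50, x51, x52}}; |τ_{X×Y}| = 64.

Enumerate products U × V with U ∈ τ_X, V ∈ τ_Y (deduplicated):
  ∅ × ∅ = {} (∅)
  {ε} × {x50} = {(ε,x50)}
  {ε} × {x51} = {(ε,x51)}
  {ε} × {x52} = {(ε,x52)}
  {ε} × {x50, x51} = {(ε,x50), (ε,x51)}
  {ε} × {x50, x52} = {(ε,x50), (ε,x52)}
  {ε, η} × {x50} = {(ε,x50), (η,x50)}
  {ε} × {x51, x52} = {(ε,x51), (ε,x52)}
  {ε, η} × {x51} = {(ε,x51), (η,x51)}
  {ε, η} × {x52} = {(ε,x52), (η,x52)}
  {ε} × {x50, x51, x52} = {(ε,x50), (ε,x51), (ε,x52)}
  {ε, ζ, η} × {x50} = {(ε,x50), (ζ,x50), (η,x50)}
  {ε, ζ, η} × {x51} = {(ε,x51), (ζ,x51), (η,x51)}
  {ε, ζ, η} × {x52} = {(ε,x52), (ζ,x52), (η,x52)}
  {ε, η} × {x50, x51} = {(ε,x50), (ε,x51), (η,x50), (η,x51)}
  {ε, η} × {x50, x52} = {(ε,x50), (ε,x52), (η,x50), (η,x52)}
  {ε, η} × {x51, x52} = {(ε,x51), (ε,x52), (η,x51), (η,x52)}
  {ε, η} × {x50, x51, x52} = {(ε,x50), (ε,x51), (ε,x52), (η,x50), (η,x51), (η,x52)}
  {ε, ζ, η} × {x50, x51} = {(ε,x50), (ε,x51), (ζ,x50), (ζ,x51), (η,x50), (η,x51)}
  {ε, ζ, η} × {x50, x52} = {(ε,x50), (ε,x52), (ζ,x50), (ζ,x52), (η,x50), (η,x52)}
  {ε, ζ, η} × {x51, x52} = {(ε,x51), (ε,x52), (ζ,x51), (ζ,x52), (η,x51), (η,x52)}
  {ε, ζ, η} × {x50, x51, x52} = {(ε,x50), (ε,x51), (ε,x52), (ζ,x50), (ζ,x51), (ζ,x52), (η,x50), (η,x51), (η,x52)}
These 22 distinct sets form the basis B.
Close under arbitrary unions to get τ_{X×Y}; counting gives |τ_{X×Y}| = 64.


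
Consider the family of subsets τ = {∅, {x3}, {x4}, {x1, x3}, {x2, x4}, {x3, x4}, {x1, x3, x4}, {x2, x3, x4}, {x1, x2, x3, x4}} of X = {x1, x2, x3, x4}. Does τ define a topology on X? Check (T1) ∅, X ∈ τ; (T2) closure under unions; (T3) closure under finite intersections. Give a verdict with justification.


τ IS a topology on X.

Axiom (T1): ∅ ∈ τ? Yes; X ∈ τ? Yes.
Axiom (T2/T3): check pairwise unions and intersections of members of τ.
All pairwise intersections and unions checked — each lies in τ. Therefore τ satisfies (T1), (T2), (T3): it IS a topology on X.


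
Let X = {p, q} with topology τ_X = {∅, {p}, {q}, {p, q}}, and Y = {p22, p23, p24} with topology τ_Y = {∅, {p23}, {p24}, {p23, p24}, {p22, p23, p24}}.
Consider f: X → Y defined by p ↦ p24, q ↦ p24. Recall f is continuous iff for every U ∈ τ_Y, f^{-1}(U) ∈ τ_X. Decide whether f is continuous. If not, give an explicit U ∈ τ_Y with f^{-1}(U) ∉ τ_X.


f IS continuous.

Compute f^{-1}(U) for each U ∈ τ_Y:
  U = ∅: f^{-1}(U) = ∅ ∈ τ_X ✓.
  U = {p23}: f^{-1}(U) = ∅ ∈ τ_X ✓.
  U = {p24}: f^{-1}(U) = {p, q} ∈ τ_X ✓.
  U = {p23, p24}: f^{-1}(U) = {p, q} ∈ τ_X ✓.
  U = {p22, p23, p24}: f^{-1}(U) = {p, q} ∈ τ_X ✓.
Every preimage lies in τ_X, so f IS continuous.


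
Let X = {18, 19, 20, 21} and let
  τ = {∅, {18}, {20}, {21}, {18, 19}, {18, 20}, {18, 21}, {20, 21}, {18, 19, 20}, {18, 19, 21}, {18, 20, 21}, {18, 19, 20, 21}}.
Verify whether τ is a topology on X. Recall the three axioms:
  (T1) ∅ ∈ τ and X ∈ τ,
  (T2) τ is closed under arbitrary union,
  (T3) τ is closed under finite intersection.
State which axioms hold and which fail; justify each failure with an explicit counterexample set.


τ IS a topology on X.

Axiom (T1): ∅ ∈ τ? Yes; X ∈ τ? Yes.
Axiom (T2/T3): check pairwise unions and intersections of members of τ.
All pairwise intersections and unions checked — each lies in τ. Therefore τ satisfies (T1), (T2), (T3): it IS a topology on X.


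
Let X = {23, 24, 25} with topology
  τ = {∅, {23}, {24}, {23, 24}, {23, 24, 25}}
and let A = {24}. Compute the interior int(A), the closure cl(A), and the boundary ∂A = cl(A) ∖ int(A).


int(A) = {24}, cl(A) = {24, 25}, ∂A = {25}.

Closed sets in (X, τ) are complements of opens:
  closed(X, τ) = {∅, {25}, {23, 25}, {24, 25}, {23, 24, 25}}.
int(A) = ⋃ {U ∈ τ : U ⊆ A}. Opens contained in A: ∅, {24}.
Taking the union of these: int(A) = {24}.
cl(A) = ⋂ {C closed : A ⊆ C}. Closed sets containing A: {24, 25}, {23, 24, 25}.
Intersecting these: cl(A) = {24, 25}.
∂A = cl(A) ∖ int(A) = {24, 25} ∖ {24} = {25}.


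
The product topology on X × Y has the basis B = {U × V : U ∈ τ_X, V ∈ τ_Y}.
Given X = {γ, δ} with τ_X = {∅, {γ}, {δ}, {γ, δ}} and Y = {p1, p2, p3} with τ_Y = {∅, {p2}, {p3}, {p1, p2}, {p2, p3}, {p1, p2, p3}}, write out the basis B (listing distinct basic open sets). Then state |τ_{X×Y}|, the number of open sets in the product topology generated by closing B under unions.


Basis B = {∅ × ∅, {γ} × {p2}, {γ} × {p3}, {δ} × {p2}, {δ} × {p3}, {γ} × {p1, p2}, {γ} × {p2, p3}, {γ, δ} × {p2}, {γ, δ} × {p3}, {δ} × {p1, p2}, {δ} × {p2, p3}, {γ} × {p1, p2, p3}, {δ} × {p1, p2, p3}, {γ, δ} × {p1, p2}, {γ, δ} × {p2, p3}, {γ, δ} × {p1, p2, p3}}; |τ_{X×Y}| = 36.

Enumerate products U × V with U ∈ τ_X, V ∈ τ_Y (deduplicated):
  ∅ × ∅ = {} (∅)
  {γ} × {p2} = {(γ,p2)}
  {γ} × {p3} = {(γ,p3)}
  {δ} × {p2} = {(δ,p2)}
  {δ} × {p3} = {(δ,p3)}
  {γ} × {p1, p2} = {(γ,p1), (γ,p2)}
  {γ} × {p2, p3} = {(γ,p2), (γ,p3)}
  {γ, δ} × {p2} = {(γ,p2), (δ,p2)}
  {γ, δ} × {p3} = {(γ,p3), (δ,p3)}
  {δ} × {p1, p2} = {(δ,p1), (δ,p2)}
  {δ} × {p2, p3} = {(δ,p2), (δ,p3)}
  {γ} × {p1, p2, p3} = {(γ,p1), (γ,p2), (γ,p3)}
  {δ} × {p1, p2, p3} = {(δ,p1), (δ,p2), (δ,p3)}
  {γ, δ} × {p1, p2} = {(γ,p1), (γ,p2), (δ,p1), (δ,p2)}
  {γ, δ} × {p2, p3} = {(γ,p2), (γ,p3), (δ,p2), (δ,p3)}
  {γ, δ} × {p1, p2, p3} = {(γ,p1), (γ,p2), (γ,p3), (δ,p1), (δ,p2), (δ,p3)}
These 16 distinct sets form the basis B.
Close under arbitrary unions to get τ_{X×Y}; counting gives |τ_{X×Y}| = 36.


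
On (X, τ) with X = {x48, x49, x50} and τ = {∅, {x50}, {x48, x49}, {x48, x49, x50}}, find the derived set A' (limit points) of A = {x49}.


A' = {x48}

For each x ∈ X, list the open sets U ∈ τ with x ∈ U, then check whether U ∩ (A ∖ {x}) ≠ ∅ for every such U.
  x = x48: opens ∋ x are {x48, x49}, {x48, x49, x50}; each meets A ∖ {x48}, so x IS a limit point.
  x = x49: open {x48, x49} ∋ x has {x48, x49} ∩ (A ∖ {x49}) = ∅, so x is NOT a limit point.
  x = x50: open {x50} ∋ x has {x50} ∩ (A ∖ {x50}) = ∅, so x is NOT a limit point.
Collecting: A' = {x48}.


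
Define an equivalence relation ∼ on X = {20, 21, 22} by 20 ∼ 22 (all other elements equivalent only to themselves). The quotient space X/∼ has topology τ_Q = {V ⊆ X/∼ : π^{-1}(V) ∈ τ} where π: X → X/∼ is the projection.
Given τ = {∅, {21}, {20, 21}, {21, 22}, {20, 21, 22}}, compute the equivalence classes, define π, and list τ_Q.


X/∼ = {[20=22], [21]}; |τ_Q| = 3.

Equivalence classes: [20=22], [21].
Quotient map π: X → X/∼ sends 20 ↦ [20=22], 21 ↦ [21], 22 ↦ [20=22].
For each subset V ⊆ X/∼, compute π^{-1}(V) ⊆ X and check whether π^{-1}(V) ∈ τ. V is open in τ_Q iff π^{-1}(V) ∈ τ.
  V = {}: π^{-1}(V) = ∅ ∈ τ ✓.
  V = {[20=22]}: π^{-1}(V) = {20, 22} ∉ τ ✗.
  V = {[21]}: π^{-1}(V) = {21} ∈ τ ✓.
  V = {[20=22], [21]}: π^{-1}(V) = {20, 21, 22} ∈ τ ✓.
Open sets in the quotient: τ_Q = {{}, {[21]}, {[20=22], [21]}} (3 elements).


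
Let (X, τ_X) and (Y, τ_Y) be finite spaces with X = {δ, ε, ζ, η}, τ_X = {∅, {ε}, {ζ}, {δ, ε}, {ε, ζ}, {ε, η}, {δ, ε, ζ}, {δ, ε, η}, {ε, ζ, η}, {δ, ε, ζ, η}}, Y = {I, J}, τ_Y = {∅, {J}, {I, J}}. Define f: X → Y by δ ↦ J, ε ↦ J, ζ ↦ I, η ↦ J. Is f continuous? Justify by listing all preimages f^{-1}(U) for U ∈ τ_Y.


f IS continuous.

Compute f^{-1}(U) for each U ∈ τ_Y:
  U = ∅: f^{-1}(U) = ∅ ∈ τ_X ✓.
  U = {J}: f^{-1}(U) = {δ, ε, η} ∈ τ_X ✓.
  U = {I, J}: f^{-1}(U) = {δ, ε, ζ, η} ∈ τ_X ✓.
Every preimage lies in τ_X, so f IS continuous.


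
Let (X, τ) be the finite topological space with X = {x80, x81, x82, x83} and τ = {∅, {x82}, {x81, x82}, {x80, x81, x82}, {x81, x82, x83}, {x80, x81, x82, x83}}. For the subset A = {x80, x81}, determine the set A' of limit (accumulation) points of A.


A' = {x80, x83}

For each x ∈ X, list the open sets U ∈ τ with x ∈ U, then check whether U ∩ (A ∖ {x}) ≠ ∅ for every such U.
  x = x80: opens ∋ x are {x80, x81, x82}, {x80, x81, x82, x83}; each meets A ∖ {x80}, so x IS a limit point.
  x = x81: open {x81, x82} ∋ x has {x81, x82} ∩ (A ∖ {x81}) = ∅, so x is NOT a limit point.
  x = x82: open {x82} ∋ x has {x82} ∩ (A ∖ {x82}) = ∅, so x is NOT a limit point.
  x = x83: opens ∋ x are {x81, x82, x83}, {x80, x81, x82, x83}; each meets A ∖ {x83}, so x IS a limit point.
Collecting: A' = {x80, x83}.


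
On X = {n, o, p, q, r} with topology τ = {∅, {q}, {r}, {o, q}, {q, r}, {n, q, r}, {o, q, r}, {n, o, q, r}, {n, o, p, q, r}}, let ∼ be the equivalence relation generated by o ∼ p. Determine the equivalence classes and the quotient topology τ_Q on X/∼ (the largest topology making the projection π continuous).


X/∼ = {[n], [o=p], [q], [r]}; |τ_Q| = 6.

Equivalence classes: [n], [o=p], [q], [r].
Quotient map π: X → X/∼ sends n ↦ [n], o ↦ [o=p], p ↦ [o=p], q ↦ [q], r ↦ [r].
For each subset V ⊆ X/∼, compute π^{-1}(V) ⊆ X and check whether π^{-1}(V) ∈ τ. V is open in τ_Q iff π^{-1}(V) ∈ τ.
  V = {}: π^{-1}(V) = ∅ ∈ τ ✓.
  V = {[n]}: π^{-1}(V) = {n} ∉ τ ✗.
  V = {[o=p]}: π^{-1}(V) = {o, p} ∉ τ ✗.
  V = {[n], [o=p]}: π^{-1}(V) = {n, o, p} ∉ τ ✗.
  V = {[q]}: π^{-1}(V) = {q} ∈ τ ✓.
  V = {[n], [q]}: π^{-1}(V) = {n, q} ∉ τ ✗.
  V = {[o=p], [q]}: π^{-1}(V) = {o, p, q} ∉ τ ✗.
  V = {[n], [o=p], [q]}: π^{-1}(V) = {n, o, p, q} ∉ τ ✗.
  V = {[r]}: π^{-1}(V) = {r} ∈ τ ✓.
  V = {[n], [r]}: π^{-1}(V) = {n, r} ∉ τ ✗.
  V = {[o=p], [r]}: π^{-1}(V) = {o, p, r} ∉ τ ✗.
  V = {[n], [o=p], [r]}: π^{-1}(V) = {n, o, p, r} ∉ τ ✗.
  V = {[q], [r]}: π^{-1}(V) = {q, r} ∈ τ ✓.
  V = {[n], [q], [r]}: π^{-1}(V) = {n, q, r} ∈ τ ✓.
  V = {[o=p], [q], [r]}: π^{-1}(V) = {o, p, q, r} ∉ τ ✗.
  V = {[n], [o=p], [q], [r]}: π^{-1}(V) = {n, o, p, q, r} ∈ τ ✓.
Open sets in the quotient: τ_Q = {{}, {[q]}, {[r]}, {[q], [r]}, {[n], [q], [r]}, {[n], [o=p], [q], [r]}} (6 elements).


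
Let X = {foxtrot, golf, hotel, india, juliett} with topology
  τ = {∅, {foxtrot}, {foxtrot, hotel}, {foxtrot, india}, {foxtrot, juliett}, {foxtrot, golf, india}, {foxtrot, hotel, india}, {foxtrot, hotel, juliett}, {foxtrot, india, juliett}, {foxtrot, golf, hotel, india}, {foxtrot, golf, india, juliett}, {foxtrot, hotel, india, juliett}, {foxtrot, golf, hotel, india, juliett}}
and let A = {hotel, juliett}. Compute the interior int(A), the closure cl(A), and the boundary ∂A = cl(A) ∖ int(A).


int(A) = ∅, cl(A) = {hotel, juliett}, ∂A = {hotel, juliett}.

Closed sets in (X, τ) are complements of opens:
  closed(X, τ) = {∅, {golf}, {hotel}, {juliett}, {golf, hotel}, {golf, india}, {golf, juliett}, {hotel, juliett}, {golf, hotel, india}, {golf, hotel, juliett}, {golf, india, juliett}, {golf, hotel, india, juliett}, {foxtrot, golf, hotel, india, juliett}}.
int(A) = ⋃ {U ∈ τ : U ⊆ A}. Opens contained in A: ∅.
Taking the union of these: int(A) = ∅.
cl(A) = ⋂ {C closed : A ⊆ C}. Closed sets containing A: {hotel, juliett}, {golf, hotel, juliett}, {golf, hotel, india, juliett}, {foxtrot, golf, hotel, india, juliett}.
Intersecting these: cl(A) = {hotel, juliett}.
∂A = cl(A) ∖ int(A) = {hotel, juliett} ∖ ∅ = {hotel, juliett}.


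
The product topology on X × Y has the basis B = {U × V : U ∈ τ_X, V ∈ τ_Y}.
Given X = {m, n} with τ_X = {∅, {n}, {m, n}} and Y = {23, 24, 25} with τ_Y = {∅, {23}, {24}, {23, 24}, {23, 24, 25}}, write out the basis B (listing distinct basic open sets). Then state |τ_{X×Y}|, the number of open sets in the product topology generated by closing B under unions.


Basis B = {∅ × ∅, {n} × {23}, {n} × {24}, {m, n} × {23}, {m, n} × {24}, {n} × {23, 24}, {n} × {23, 24, 25}, {m, n} × {23, 24}, {m, n} × {23, 24, 25}}; |τ_{X×Y}| = 14.

Enumerate products U × V with U ∈ τ_X, V ∈ τ_Y (deduplicated):
  ∅ × ∅ = {} (∅)
  {n} × {23} = {(n,23)}
  {n} × {24} = {(n,24)}
  {m, n} × {23} = {(m,23), (n,23)}
  {m, n} × {24} = {(m,24), (n,24)}
  {n} × {23, 24} = {(n,23), (n,24)}
  {n} × {23, 24, 25} = {(n,23), (n,24), (n,25)}
  {m, n} × {23, 24} = {(m,23), (m,24), (n,23), (n,24)}
  {m, n} × {23, 24, 25} = {(m,23), (m,24), (m,25), (n,23), (n,24), (n,25)}
These 9 distinct sets form the basis B.
Close under arbitrary unions to get τ_{X×Y}; counting gives |τ_{X×Y}| = 14.


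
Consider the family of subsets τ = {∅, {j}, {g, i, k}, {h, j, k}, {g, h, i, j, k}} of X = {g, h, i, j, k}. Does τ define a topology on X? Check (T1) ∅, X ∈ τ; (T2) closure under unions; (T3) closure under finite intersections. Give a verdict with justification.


τ is NOT a topology on X.

Axiom (T1): ∅ ∈ τ? Yes; X ∈ τ? Yes.
Axiom (T2/T3): check pairwise unions and intersections of members of τ.
Counterexample for (T2): {j} ∪ {g, i, k} = {g, i, j, k} ∉ τ. Therefore τ is NOT a topology.


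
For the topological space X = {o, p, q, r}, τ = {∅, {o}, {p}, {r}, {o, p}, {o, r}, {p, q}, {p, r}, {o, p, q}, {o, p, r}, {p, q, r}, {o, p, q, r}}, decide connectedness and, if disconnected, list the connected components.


(X, τ) is disconnected; components = [{o}, {r}, {p, q}].

Find clopen sets (U ∈ τ with X ∖ U ∈ τ):
  U = ∅, X ∖ U = {o, p, q, r} — both open, so U is clopen.
  U = {o}, X ∖ U = {p, q, r} — both open, so U is clopen.
  U = {r}, X ∖ U = {o, p, q} — both open, so U is clopen.
  U = {o, r}, X ∖ U = {p, q} — both open, so U is clopen.
  U = {p, q}, X ∖ U = {o, r} — both open, so U is clopen.
  U = {o, p, q}, X ∖ U = {r} — both open, so U is clopen.
  U = {p, q, r}, X ∖ U = {o} — both open, so U is clopen.
  U = {o, p, q, r}, X ∖ U = ∅ — both open, so U is clopen.
Nontrivial clopen(s) exist: e.g. {r}. So (X, τ) is disconnected.
Compute connected components by grouping points that agree on all clopens:
  component: {o}
  component: {r}
  component: {p, q}


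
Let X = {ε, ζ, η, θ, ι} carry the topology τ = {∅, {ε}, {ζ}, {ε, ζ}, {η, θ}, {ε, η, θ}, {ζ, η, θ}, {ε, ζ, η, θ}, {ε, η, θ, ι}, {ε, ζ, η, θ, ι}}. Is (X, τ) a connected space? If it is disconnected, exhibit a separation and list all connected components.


(X, τ) is disconnected; components = [{ζ}, {ε, η, θ, ι}].

Find clopen sets (U ∈ τ with X ∖ U ∈ τ):
  U = ∅, X ∖ U = {ε, ζ, η, θ, ι} — both open, so U is clopen.
  U = {ζ}, X ∖ U = {ε, η, θ, ι} — both open, so U is clopen.
  U = {ε, η, θ, ι}, X ∖ U = {ζ} — both open, so U is clopen.
  U = {ε, ζ, η, θ, ι}, X ∖ U = ∅ — both open, so U is clopen.
Nontrivial clopen(s) exist: e.g. {ζ}. So (X, τ) is disconnected.
Compute connected components by grouping points that agree on all clopens:
  component: {ζ}
  component: {ε, η, θ, ι}


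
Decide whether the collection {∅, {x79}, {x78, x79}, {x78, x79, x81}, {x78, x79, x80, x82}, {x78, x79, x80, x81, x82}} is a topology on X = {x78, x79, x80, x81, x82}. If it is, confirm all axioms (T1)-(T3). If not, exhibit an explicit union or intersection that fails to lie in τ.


τ IS a topology on X.

Axiom (T1): ∅ ∈ τ? Yes; X ∈ τ? Yes.
Axiom (T2/T3): check pairwise unions and intersections of members of τ.
All pairwise intersections and unions checked — each lies in τ. Therefore τ satisfies (T1), (T2), (T3): it IS a topology on X.


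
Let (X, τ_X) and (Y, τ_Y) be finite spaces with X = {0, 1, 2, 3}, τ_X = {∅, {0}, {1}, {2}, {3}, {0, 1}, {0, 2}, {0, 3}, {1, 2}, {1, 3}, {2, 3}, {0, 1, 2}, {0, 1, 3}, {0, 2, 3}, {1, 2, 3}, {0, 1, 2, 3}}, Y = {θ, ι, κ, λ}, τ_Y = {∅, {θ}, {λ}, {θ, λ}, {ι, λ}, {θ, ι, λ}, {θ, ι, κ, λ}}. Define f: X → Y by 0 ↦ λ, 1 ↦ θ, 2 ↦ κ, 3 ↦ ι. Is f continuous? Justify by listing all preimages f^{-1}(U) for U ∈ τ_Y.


f IS continuous.

Compute f^{-1}(U) for each U ∈ τ_Y:
  U = ∅: f^{-1}(U) = ∅ ∈ τ_X ✓.
  U = {θ}: f^{-1}(U) = {1} ∈ τ_X ✓.
  U = {λ}: f^{-1}(U) = {0} ∈ τ_X ✓.
  U = {θ, λ}: f^{-1}(U) = {0, 1} ∈ τ_X ✓.
  U = {ι, λ}: f^{-1}(U) = {0, 3} ∈ τ_X ✓.
  U = {θ, ι, λ}: f^{-1}(U) = {0, 1, 3} ∈ τ_X ✓.
  U = {θ, ι, κ, λ}: f^{-1}(U) = {0, 1, 2, 3} ∈ τ_X ✓.
Every preimage lies in τ_X, so f IS continuous.


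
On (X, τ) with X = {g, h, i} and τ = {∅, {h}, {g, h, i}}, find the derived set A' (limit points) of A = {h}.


A' = {g, i}

For each x ∈ X, list the open sets U ∈ τ with x ∈ U, then check whether U ∩ (A ∖ {x}) ≠ ∅ for every such U.
  x = g: opens ∋ x are {g, h, i}; each meets A ∖ {g}, so x IS a limit point.
  x = h: open {h} ∋ x has {h} ∩ (A ∖ {h}) = ∅, so x is NOT a limit point.
  x = i: opens ∋ x are {g, h, i}; each meets A ∖ {i}, so x IS a limit point.
Collecting: A' = {g, i}.


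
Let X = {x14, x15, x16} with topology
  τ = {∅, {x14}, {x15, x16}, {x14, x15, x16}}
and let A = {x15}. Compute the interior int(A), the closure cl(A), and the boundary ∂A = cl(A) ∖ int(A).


int(A) = ∅, cl(A) = {x15, x16}, ∂A = {x15, x16}.

Closed sets in (X, τ) are complements of opens:
  closed(X, τ) = {∅, {x14}, {x15, x16}, {x14, x15, x16}}.
int(A) = ⋃ {U ∈ τ : U ⊆ A}. Opens contained in A: ∅.
Taking the union of these: int(A) = ∅.
cl(A) = ⋂ {C closed : A ⊆ C}. Closed sets containing A: {x15, x16}, {x14, x15, x16}.
Intersecting these: cl(A) = {x15, x16}.
∂A = cl(A) ∖ int(A) = {x15, x16} ∖ ∅ = {x15, x16}.


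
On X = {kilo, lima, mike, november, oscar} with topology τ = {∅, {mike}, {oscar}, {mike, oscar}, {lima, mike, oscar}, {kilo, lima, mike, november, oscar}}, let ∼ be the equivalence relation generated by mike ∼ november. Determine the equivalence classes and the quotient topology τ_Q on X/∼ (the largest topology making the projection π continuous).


X/∼ = {[kilo], [lima], [mike=november], [oscar]}; |τ_Q| = 3.

Equivalence classes: [kilo], [lima], [mike=november], [oscar].
Quotient map π: X → X/∼ sends kilo ↦ [kilo], lima ↦ [lima], mike ↦ [mike=november], november ↦ [mike=november], oscar ↦ [oscar].
For each subset V ⊆ X/∼, compute π^{-1}(V) ⊆ X and check whether π^{-1}(V) ∈ τ. V is open in τ_Q iff π^{-1}(V) ∈ τ.
  V = {}: π^{-1}(V) = ∅ ∈ τ ✓.
  V = {[kilo]}: π^{-1}(V) = {kilo} ∉ τ ✗.
  V = {[lima]}: π^{-1}(V) = {lima} ∉ τ ✗.
  V = {[kilo], [lima]}: π^{-1}(V) = {kilo, lima} ∉ τ ✗.
  V = {[mike=november]}: π^{-1}(V) = {mike, november} ∉ τ ✗.
  V = {[kilo], [mike=november]}: π^{-1}(V) = {kilo, mike, november} ∉ τ ✗.
  V = {[lima], [mike=november]}: π^{-1}(V) = {lima, mike, november} ∉ τ ✗.
  V = {[kilo], [lima], [mike=november]}: π^{-1}(V) = {kilo, lima, mike, november} ∉ τ ✗.
  V = {[oscar]}: π^{-1}(V) = {oscar} ∈ τ ✓.
  V = {[kilo], [oscar]}: π^{-1}(V) = {kilo, oscar} ∉ τ ✗.
  V = {[lima], [oscar]}: π^{-1}(V) = {lima, oscar} ∉ τ ✗.
  V = {[kilo], [lima], [oscar]}: π^{-1}(V) = {kilo, lima, oscar} ∉ τ ✗.
  V = {[mike=november], [oscar]}: π^{-1}(V) = {mike, november, oscar} ∉ τ ✗.
  V = {[kilo], [mike=november], [oscar]}: π^{-1}(V) = {kilo, mike, november, oscar} ∉ τ ✗.
  V = {[lima], [mike=november], [oscar]}: π^{-1}(V) = {lima, mike, november, oscar} ∉ τ ✗.
  V = {[kilo], [lima], [mike=november], [oscar]}: π^{-1}(V) = {kilo, lima, mike, november, oscar} ∈ τ ✓.
Open sets in the quotient: τ_Q = {{}, {[oscar]}, {[kilo], [lima], [mike=november], [oscar]}} (3 elements).


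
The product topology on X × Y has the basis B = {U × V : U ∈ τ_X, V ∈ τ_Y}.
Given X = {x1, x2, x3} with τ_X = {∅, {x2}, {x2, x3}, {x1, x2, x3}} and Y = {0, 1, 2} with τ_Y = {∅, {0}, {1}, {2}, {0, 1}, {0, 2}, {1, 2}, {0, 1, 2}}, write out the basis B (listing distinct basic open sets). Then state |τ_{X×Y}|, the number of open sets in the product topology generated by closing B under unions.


Basis B = {∅ × ∅, {x2} × {0}, {x2} × {1}, {x2} × {2}, {x2} × {0, 1}, {x2} × {0, 2}, {x2, x3} × {0}, {x2} × {1, 2}, {x2, x3} × {1}, {x2, x3} × {2}, {x1, x2, x3} × {0}, {x1, x2, x3} × {1}, {x1, x2, x3} × {2}, {x2} × {0, 1, 2}, {x2, x3} × {0, 1}, {x2, x3} × {0, 2}, {x2, x3} × {1, 2}, {x1, x2, x3} × {0, 1}, {x1, x2, x3} × {0, 2}, {x1, x2, x3} × {1, 2}, {x2, x3} × {0, 1, 2}, {x1, x2, x3} × {0, 1, 2}}; |τ_{X×Y}| = 64.

Enumerate products U × V with U ∈ τ_X, V ∈ τ_Y (deduplicated):
  ∅ × ∅ = {} (∅)
  {x2} × {0} = {(x2,0)}
  {x2} × {1} = {(x2,1)}
  {x2} × {2} = {(x2,2)}
  {x2} × {0, 1} = {(x2,0), (x2,1)}
  {x2} × {0, 2} = {(x2,0), (x2,2)}
  {x2, x3} × {0} = {(x2,0), (x3,0)}
  {x2} × {1, 2} = {(x2,1), (x2,2)}
  {x2, x3} × {1} = {(x2,1), (x3,1)}
  {x2, x3} × {2} = {(x2,2), (x3,2)}
  {x1, x2, x3} × {0} = {(x1,0), (x2,0), (x3,0)}
  {x1, x2, x3} × {1} = {(x1,1), (x2,1), (x3,1)}
  {x1, x2, x3} × {2} = {(x1,2), (x2,2), (x3,2)}
  {x2} × {0, 1, 2} = {(x2,0), (x2,1), (x2,2)}
  {x2, x3} × {0, 1} = {(x2,0), (x2,1), (x3,0), (x3,1)}
  {x2, x3} × {0, 2} = {(x2,0), (x2,2), (x3,0), (x3,2)}
  {x2, x3} × {1, 2} = {(x2,1), (x2,2), (x3,1), (x3,2)}
  {x1, x2, x3} × {0, 1} = {(x1,0), (x1,1), (x2,0), (x2,1), (x3,0), (x3,1)}
  {x1, x2, x3} × {0, 2} = {(x1,0), (x1,2), (x2,0), (x2,2), (x3,0), (x3,2)}
  {x1, x2, x3} × {1, 2} = {(x1,1), (x1,2), (x2,1), (x2,2), (x3,1), (x3,2)}
  {x2, x3} × {0, 1, 2} = {(x2,0), (x2,1), (x2,2), (x3,0), (x3,1), (x3,2)}
  {x1, x2, x3} × {0, 1, 2} = {(x1,0), (x1,1), (x1,2), (x2,0), (x2,1), (x2,2), (x3,0), (x3,1), (x3,2)}
These 22 distinct sets form the basis B.
Close under arbitrary unions to get τ_{X×Y}; counting gives |τ_{X×Y}| = 64.


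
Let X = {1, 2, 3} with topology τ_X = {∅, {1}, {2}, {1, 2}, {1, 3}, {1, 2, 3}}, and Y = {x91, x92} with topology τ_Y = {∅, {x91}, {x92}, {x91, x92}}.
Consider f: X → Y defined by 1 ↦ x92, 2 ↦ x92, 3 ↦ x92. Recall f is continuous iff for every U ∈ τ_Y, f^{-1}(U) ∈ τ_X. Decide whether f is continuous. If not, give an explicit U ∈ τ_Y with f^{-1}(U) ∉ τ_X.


f IS continuous.

Compute f^{-1}(U) for each U ∈ τ_Y:
  U = ∅: f^{-1}(U) = ∅ ∈ τ_X ✓.
  U = {x91}: f^{-1}(U) = ∅ ∈ τ_X ✓.
  U = {x92}: f^{-1}(U) = {1, 2, 3} ∈ τ_X ✓.
  U = {x91, x92}: f^{-1}(U) = {1, 2, 3} ∈ τ_X ✓.
Every preimage lies in τ_X, so f IS continuous.


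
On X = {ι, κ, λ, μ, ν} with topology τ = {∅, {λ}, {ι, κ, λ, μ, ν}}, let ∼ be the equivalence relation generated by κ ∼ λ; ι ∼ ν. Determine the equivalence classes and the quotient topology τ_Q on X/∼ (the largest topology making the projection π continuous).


X/∼ = {[ι=ν], [κ=λ], [μ]}; |τ_Q| = 2.

Equivalence classes: [ι=ν], [κ=λ], [μ].
Quotient map π: X → X/∼ sends ι ↦ [ι=ν], κ ↦ [κ=λ], λ ↦ [κ=λ], μ ↦ [μ], ν ↦ [ι=ν].
For each subset V ⊆ X/∼, compute π^{-1}(V) ⊆ X and check whether π^{-1}(V) ∈ τ. V is open in τ_Q iff π^{-1}(V) ∈ τ.
  V = {}: π^{-1}(V) = ∅ ∈ τ ✓.
  V = {[ι=ν]}: π^{-1}(V) = {ι, ν} ∉ τ ✗.
  V = {[κ=λ]}: π^{-1}(V) = {κ, λ} ∉ τ ✗.
  V = {[ι=ν], [κ=λ]}: π^{-1}(V) = {ι, κ, λ, ν} ∉ τ ✗.
  V = {[μ]}: π^{-1}(V) = {μ} ∉ τ ✗.
  V = {[ι=ν], [μ]}: π^{-1}(V) = {ι, μ, ν} ∉ τ ✗.
  V = {[κ=λ], [μ]}: π^{-1}(V) = {κ, λ, μ} ∉ τ ✗.
  V = {[ι=ν], [κ=λ], [μ]}: π^{-1}(V) = {ι, κ, λ, μ, ν} ∈ τ ✓.
Open sets in the quotient: τ_Q = {{}, {[ι=ν], [κ=λ], [μ]}} (2 elements).


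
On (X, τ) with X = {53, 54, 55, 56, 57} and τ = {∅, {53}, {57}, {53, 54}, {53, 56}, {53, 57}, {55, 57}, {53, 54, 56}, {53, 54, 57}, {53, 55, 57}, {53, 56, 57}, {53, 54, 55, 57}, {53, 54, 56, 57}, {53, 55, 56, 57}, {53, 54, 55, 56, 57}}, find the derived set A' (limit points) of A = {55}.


A' = ∅

For each x ∈ X, list the open sets U ∈ τ with x ∈ U, then check whether U ∩ (A ∖ {x}) ≠ ∅ for every such U.
  x = 53: open {53} ∋ x has {53} ∩ (A ∖ {53}) = ∅, so x is NOT a limit point.
  x = 54: open {53, 54} ∋ x has {53, 54} ∩ (A ∖ {54}) = ∅, so x is NOT a limit point.
  x = 55: open {55, 57} ∋ x has {55, 57} ∩ (A ∖ {55}) = ∅, so x is NOT a limit point.
  x = 56: open {53, 56} ∋ x has {53, 56} ∩ (A ∖ {56}) = ∅, so x is NOT a limit point.
  x = 57: open {57} ∋ x has {57} ∩ (A ∖ {57}) = ∅, so x is NOT a limit point.
Collecting: A' = ∅.


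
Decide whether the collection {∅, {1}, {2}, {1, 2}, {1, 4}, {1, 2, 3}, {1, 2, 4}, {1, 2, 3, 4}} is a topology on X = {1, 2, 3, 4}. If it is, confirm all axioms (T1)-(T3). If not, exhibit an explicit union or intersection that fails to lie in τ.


τ IS a topology on X.

Axiom (T1): ∅ ∈ τ? Yes; X ∈ τ? Yes.
Axiom (T2/T3): check pairwise unions and intersections of members of τ.
All pairwise intersections and unions checked — each lies in τ. Therefore τ satisfies (T1), (T2), (T3): it IS a topology on X.


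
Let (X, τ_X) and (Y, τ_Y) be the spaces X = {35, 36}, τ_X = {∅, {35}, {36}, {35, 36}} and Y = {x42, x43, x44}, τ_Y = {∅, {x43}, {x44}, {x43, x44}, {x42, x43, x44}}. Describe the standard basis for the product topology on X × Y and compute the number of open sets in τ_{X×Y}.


Basis B = {∅ × ∅, {35} × {x43}, {35} × {x44}, {36} × {x43}, {36} × {x44}, {35} × {x43, x44}, {35, 36} × {x43}, {35, 36} × {x44}, {36} × {x43, x44}, {35} × {x42, x43, x44}, {36} × {x42, x43, x44}, {35, 36} × {x43, x44}, {35, 36} × {x42, x43, x44}}; |τ_{X×Y}| = 25.

Enumerate products U × V with U ∈ τ_X, V ∈ τ_Y (deduplicated):
  ∅ × ∅ = {} (∅)
  {35} × {x43} = {(35,x43)}
  {35} × {x44} = {(35,x44)}
  {36} × {x43} = {(36,x43)}
  {36} × {x44} = {(36,x44)}
  {35} × {x43, x44} = {(35,x43), (35,x44)}
  {35, 36} × {x43} = {(35,x43), (36,x43)}
  {35, 36} × {x44} = {(35,x44), (36,x44)}
  {36} × {x43, x44} = {(36,x43), (36,x44)}
  {35} × {x42, x43, x44} = {(35,x42), (35,x43), (35,x44)}
  {36} × {x42, x43, x44} = {(36,x42), (36,x43), (36,x44)}
  {35, 36} × {x43, x44} = {(35,x43), (35,x44), (36,x43), (36,x44)}
  {35, 36} × {x42, x43, x44} = {(35,x42), (35,x43), (35,x44), (36,x42), (36,x43), (36,x44)}
These 13 distinct sets form the basis B.
Close under arbitrary unions to get τ_{X×Y}; counting gives |τ_{X×Y}| = 25.


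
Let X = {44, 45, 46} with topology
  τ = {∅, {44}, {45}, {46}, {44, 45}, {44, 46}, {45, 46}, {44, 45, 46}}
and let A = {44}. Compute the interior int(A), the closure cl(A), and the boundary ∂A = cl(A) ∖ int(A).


int(A) = {44}, cl(A) = {44}, ∂A = ∅.

Closed sets in (X, τ) are complements of opens:
  closed(X, τ) = {∅, {44}, {45}, {46}, {44, 45}, {44, 46}, {45, 46}, {44, 45, 46}}.
int(A) = ⋃ {U ∈ τ : U ⊆ A}. Opens contained in A: ∅, {44}.
Taking the union of these: int(A) = {44}.
cl(A) = ⋂ {C closed : A ⊆ C}. Closed sets containing A: {44}, {44, 45}, {44, 46}, {44, 45, 46}.
Intersecting these: cl(A) = {44}.
∂A = cl(A) ∖ int(A) = {44} ∖ {44} = ∅.


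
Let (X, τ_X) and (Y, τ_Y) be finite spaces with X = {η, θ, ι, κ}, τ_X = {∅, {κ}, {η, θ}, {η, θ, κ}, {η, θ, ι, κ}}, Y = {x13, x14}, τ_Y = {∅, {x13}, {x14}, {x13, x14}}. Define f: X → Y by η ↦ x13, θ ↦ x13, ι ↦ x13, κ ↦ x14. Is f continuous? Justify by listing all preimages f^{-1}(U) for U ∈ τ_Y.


f is NOT continuous.

Compute f^{-1}(U) for each U ∈ τ_Y:
  U = ∅: f^{-1}(U) = ∅ ∈ τ_X ✓.
  U = {x13}: f^{-1}(U) = {η, θ, ι} ∉ τ_X ✗.
  U = {x14}: f^{-1}(U) = {κ} ∈ τ_X ✓.
  U = {x13, x14}: f^{-1}(U) = {η, θ, ι, κ} ∈ τ_X ✓.
Found U = {x13} with f^{-1}(U) = {η, θ, ι} not in τ_X. Therefore f is NOT continuous.


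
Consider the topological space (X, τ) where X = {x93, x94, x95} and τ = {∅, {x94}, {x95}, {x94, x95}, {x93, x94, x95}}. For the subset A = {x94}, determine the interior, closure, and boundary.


int(A) = {x94}, cl(A) = {x93, x94}, ∂A = {x93}.

Closed sets in (X, τ) are complements of opens:
  closed(X, τ) = {∅, {x93}, {x93, x94}, {x93, x95}, {x93, x94, x95}}.
int(A) = ⋃ {U ∈ τ : U ⊆ A}. Opens contained in A: ∅, {x94}.
Taking the union of these: int(A) = {x94}.
cl(A) = ⋂ {C closed : A ⊆ C}. Closed sets containing A: {x93, x94}, {x93, x94, x95}.
Intersecting these: cl(A) = {x93, x94}.
∂A = cl(A) ∖ int(A) = {x93, x94} ∖ {x94} = {x93}.


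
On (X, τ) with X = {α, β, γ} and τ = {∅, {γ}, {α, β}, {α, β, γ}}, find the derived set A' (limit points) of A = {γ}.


A' = ∅

For each x ∈ X, list the open sets U ∈ τ with x ∈ U, then check whether U ∩ (A ∖ {x}) ≠ ∅ for every such U.
  x = α: open {α, β} ∋ x has {α, β} ∩ (A ∖ {α}) = ∅, so x is NOT a limit point.
  x = β: open {α, β} ∋ x has {α, β} ∩ (A ∖ {β}) = ∅, so x is NOT a limit point.
  x = γ: open {γ} ∋ x has {γ} ∩ (A ∖ {γ}) = ∅, so x is NOT a limit point.
Collecting: A' = ∅.


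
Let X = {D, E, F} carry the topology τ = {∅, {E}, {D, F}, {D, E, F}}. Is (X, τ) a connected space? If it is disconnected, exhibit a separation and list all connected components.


(X, τ) is disconnected; components = [{E}, {D, F}].

Find clopen sets (U ∈ τ with X ∖ U ∈ τ):
  U = ∅, X ∖ U = {D, E, F} — both open, so U is clopen.
  U = {E}, X ∖ U = {D, F} — both open, so U is clopen.
  U = {D, F}, X ∖ U = {E} — both open, so U is clopen.
  U = {D, E, F}, X ∖ U = ∅ — both open, so U is clopen.
Nontrivial clopen(s) exist: e.g. {D, F}. So (X, τ) is disconnected.
Compute connected components by grouping points that agree on all clopens:
  component: {E}
  component: {D, F}


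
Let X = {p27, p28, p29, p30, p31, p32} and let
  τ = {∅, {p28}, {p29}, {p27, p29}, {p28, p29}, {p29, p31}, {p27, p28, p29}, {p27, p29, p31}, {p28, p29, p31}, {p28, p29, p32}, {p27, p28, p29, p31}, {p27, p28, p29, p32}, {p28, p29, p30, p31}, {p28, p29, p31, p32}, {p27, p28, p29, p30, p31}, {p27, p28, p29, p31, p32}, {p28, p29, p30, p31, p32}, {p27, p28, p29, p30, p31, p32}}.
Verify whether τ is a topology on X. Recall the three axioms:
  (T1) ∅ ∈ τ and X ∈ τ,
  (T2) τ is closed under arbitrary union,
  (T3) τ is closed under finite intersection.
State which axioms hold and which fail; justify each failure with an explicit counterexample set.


τ IS a topology on X.

Axiom (T1): ∅ ∈ τ? Yes; X ∈ τ? Yes.
Axiom (T2/T3): check pairwise unions and intersections of members of τ.
All pairwise intersections and unions checked — each lies in τ. Therefore τ satisfies (T1), (T2), (T3): it IS a topology on X.


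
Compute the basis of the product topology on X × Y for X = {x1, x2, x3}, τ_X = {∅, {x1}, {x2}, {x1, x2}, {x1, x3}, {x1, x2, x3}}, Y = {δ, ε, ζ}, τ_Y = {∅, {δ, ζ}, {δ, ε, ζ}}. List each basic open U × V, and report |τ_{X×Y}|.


Basis B = {∅ × ∅, {x1} × {δ, ζ}, {x2} × {δ, ζ}, {x1} × {δ, ε, ζ}, {x2} × {δ, ε, ζ}, {x1, x2} × {δ, ζ}, {x1, x3} × {δ, ζ}, {x1, x2} × {δ, ε, ζ}, {x1, x3} × {δ, ε, ζ}, {x1, x2, x3} × {δ, ζ}, {x1, x2, x3} × {δ, ε, ζ}}; |τ_{X×Y}| = 18.

Enumerate products U × V with U ∈ τ_X, V ∈ τ_Y (deduplicated):
  ∅ × ∅ = {} (∅)
  {x1} × {δ, ζ} = {(x1,δ), (x1,ζ)}
  {x2} × {δ, ζ} = {(x2,δ), (x2,ζ)}
  {x1} × {δ, ε, ζ} = {(x1,δ), (x1,ε), (x1,ζ)}
  {x2} × {δ, ε, ζ} = {(x2,δ), (x2,ε), (x2,ζ)}
  {x1, x2} × {δ, ζ} = {(x1,δ), (x1,ζ), (x2,δ), (x2,ζ)}
  {x1, x3} × {δ, ζ} = {(x1,δ), (x1,ζ), (x3,δ), (x3,ζ)}
  {x1, x2} × {δ, ε, ζ} = {(x1,δ), (x1,ε), (x1,ζ), (x2,δ), (x2,ε), (x2,ζ)}
  {x1, x3} × {δ, ε, ζ} = {(x1,δ), (x1,ε), (x1,ζ), (x3,δ), (x3,ε), (x3,ζ)}
  {x1, x2, x3} × {δ, ζ} = {(x1,δ), (x1,ζ), (x2,δ), (x2,ζ), (x3,δ), (x3,ζ)}
  {x1, x2, x3} × {δ, ε, ζ} = {(x1,δ), (x1,ε), (x1,ζ), (x2,δ), (x2,ε), (x2,ζ), (x3,δ), (x3,ε), (x3,ζ)}
These 11 distinct sets form the basis B.
Close under arbitrary unions to get τ_{X×Y}; counting gives |τ_{X×Y}| = 18.


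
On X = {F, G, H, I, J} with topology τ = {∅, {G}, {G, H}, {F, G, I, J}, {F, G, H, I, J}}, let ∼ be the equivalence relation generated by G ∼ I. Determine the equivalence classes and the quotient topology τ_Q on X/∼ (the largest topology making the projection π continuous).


X/∼ = {[F], [G=I], [H], [J]}; |τ_Q| = 3.

Equivalence classes: [F], [G=I], [H], [J].
Quotient map π: X → X/∼ sends F ↦ [F], G ↦ [G=I], H ↦ [H], I ↦ [G=I], J ↦ [J].
For each subset V ⊆ X/∼, compute π^{-1}(V) ⊆ X and check whether π^{-1}(V) ∈ τ. V is open in τ_Q iff π^{-1}(V) ∈ τ.
  V = {}: π^{-1}(V) = ∅ ∈ τ ✓.
  V = {[F]}: π^{-1}(V) = {F} ∉ τ ✗.
  V = {[G=I]}: π^{-1}(V) = {G, I} ∉ τ ✗.
  V = {[F], [G=I]}: π^{-1}(V) = {F, G, I} ∉ τ ✗.
  V = {[H]}: π^{-1}(V) = {H} ∉ τ ✗.
  V = {[F], [H]}: π^{-1}(V) = {F, H} ∉ τ ✗.
  V = {[G=I], [H]}: π^{-1}(V) = {G, H, I} ∉ τ ✗.
  V = {[F], [G=I], [H]}: π^{-1}(V) = {F, G, H, I} ∉ τ ✗.
  V = {[J]}: π^{-1}(V) = {J} ∉ τ ✗.
  V = {[F], [J]}: π^{-1}(V) = {F, J} ∉ τ ✗.
  V = {[G=I], [J]}: π^{-1}(V) = {G, I, J} ∉ τ ✗.
  V = {[F], [G=I], [J]}: π^{-1}(V) = {F, G, I, J} ∈ τ ✓.
  V = {[H], [J]}: π^{-1}(V) = {H, J} ∉ τ ✗.
  V = {[F], [H], [J]}: π^{-1}(V) = {F, H, J} ∉ τ ✗.
  V = {[G=I], [H], [J]}: π^{-1}(V) = {G, H, I, J} ∉ τ ✗.
  V = {[F], [G=I], [H], [J]}: π^{-1}(V) = {F, G, H, I, J} ∈ τ ✓.
Open sets in the quotient: τ_Q = {{}, {[F], [G=I], [J]}, {[F], [G=I], [H], [J]}} (3 elements).
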